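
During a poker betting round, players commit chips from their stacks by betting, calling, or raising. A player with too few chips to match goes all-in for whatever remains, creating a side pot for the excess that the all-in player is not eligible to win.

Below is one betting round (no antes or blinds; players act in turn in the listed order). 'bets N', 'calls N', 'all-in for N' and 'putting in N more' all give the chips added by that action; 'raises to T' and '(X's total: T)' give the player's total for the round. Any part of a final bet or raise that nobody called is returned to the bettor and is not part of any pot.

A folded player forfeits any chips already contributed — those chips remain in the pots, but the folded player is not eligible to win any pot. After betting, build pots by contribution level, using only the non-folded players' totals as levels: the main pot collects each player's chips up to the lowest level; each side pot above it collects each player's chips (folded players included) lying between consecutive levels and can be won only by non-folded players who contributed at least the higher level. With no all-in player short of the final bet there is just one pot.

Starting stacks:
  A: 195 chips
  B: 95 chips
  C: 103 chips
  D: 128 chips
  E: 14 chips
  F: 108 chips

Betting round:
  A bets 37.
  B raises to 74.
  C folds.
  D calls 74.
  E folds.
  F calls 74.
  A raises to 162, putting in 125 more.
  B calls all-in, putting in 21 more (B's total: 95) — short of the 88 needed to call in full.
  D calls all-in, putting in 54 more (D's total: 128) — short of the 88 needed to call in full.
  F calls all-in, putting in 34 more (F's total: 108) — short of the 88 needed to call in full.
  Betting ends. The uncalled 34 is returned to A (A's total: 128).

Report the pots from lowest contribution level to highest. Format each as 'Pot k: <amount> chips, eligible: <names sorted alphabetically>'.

Contributions (after 34 returned to A): A=128, B=95, D=128, F=108
Folded: C, E
Pot levels (distinct totals of non-folded players): 95, 108, 128
Layer 1-95: 95 each from A, B, D, F = 95*4 = 380 chips; eligible A, B, D, F
Layer 96-108: 13 each from A, D, F = 13*3 = 39 chips; eligible A, D, F
Layer 109-128: 20 each from A, D = 20*2 = 40 chips; eligible A, D

Pot 1: 380 chips, eligible: A, B, D, F
Pot 2: 39 chips, eligible: A, D, F
Pot 3: 40 chips, eligible: A, D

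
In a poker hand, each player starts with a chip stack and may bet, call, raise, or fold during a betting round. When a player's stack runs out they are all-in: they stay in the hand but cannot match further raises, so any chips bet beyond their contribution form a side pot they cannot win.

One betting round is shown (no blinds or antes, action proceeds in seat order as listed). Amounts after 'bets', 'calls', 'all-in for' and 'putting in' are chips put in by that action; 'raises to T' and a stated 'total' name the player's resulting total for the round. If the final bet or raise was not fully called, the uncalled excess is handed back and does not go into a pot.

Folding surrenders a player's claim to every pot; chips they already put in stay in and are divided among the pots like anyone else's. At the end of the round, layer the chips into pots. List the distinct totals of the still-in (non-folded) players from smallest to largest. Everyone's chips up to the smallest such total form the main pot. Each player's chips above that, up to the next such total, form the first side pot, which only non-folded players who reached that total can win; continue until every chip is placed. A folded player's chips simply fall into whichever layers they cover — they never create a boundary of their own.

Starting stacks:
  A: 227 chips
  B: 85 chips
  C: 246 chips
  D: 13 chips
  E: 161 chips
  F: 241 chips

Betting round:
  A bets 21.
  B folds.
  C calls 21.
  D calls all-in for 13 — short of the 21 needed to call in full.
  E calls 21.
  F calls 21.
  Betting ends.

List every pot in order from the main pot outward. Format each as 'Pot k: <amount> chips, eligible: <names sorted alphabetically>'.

Pot 1: 65 chips, eligible: A, C, D, E, F
Pot 2: 32 chips, eligible: A, C, E, F

Derivation:
Contributions: A=21, C=21, D=13, E=21, F=21
Folded: B
Pot levels (distinct totals of non-folded players): 13, 21
Layer 1-13: 13 each from A, C, D, E, F = 13*5 = 65 chips; eligible A, C, D, E, F
Layer 14-21: 8 each from A, C, E, F = 8*4 = 32 chips; eligible A, C, E, F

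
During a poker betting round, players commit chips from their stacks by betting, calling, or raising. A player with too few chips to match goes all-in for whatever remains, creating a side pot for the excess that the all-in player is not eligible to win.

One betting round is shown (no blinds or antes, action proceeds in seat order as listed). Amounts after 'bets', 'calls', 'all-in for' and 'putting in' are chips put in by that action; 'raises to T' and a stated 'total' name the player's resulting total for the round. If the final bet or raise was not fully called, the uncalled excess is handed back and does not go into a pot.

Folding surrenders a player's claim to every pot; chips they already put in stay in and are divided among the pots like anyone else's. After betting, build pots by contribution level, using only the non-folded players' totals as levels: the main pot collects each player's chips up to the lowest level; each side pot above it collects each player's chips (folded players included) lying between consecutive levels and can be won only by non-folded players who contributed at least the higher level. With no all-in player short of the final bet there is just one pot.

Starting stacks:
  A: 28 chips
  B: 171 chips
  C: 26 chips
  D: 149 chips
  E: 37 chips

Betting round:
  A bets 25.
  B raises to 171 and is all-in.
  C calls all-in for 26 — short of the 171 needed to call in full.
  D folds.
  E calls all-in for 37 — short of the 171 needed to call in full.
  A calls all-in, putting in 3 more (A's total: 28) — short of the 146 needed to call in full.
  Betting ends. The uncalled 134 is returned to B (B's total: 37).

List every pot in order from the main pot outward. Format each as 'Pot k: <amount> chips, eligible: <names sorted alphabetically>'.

Contributions (after 134 returned to B): A=28, B=37, C=26, E=37
Folded: D
Pot levels (distinct totals of non-folded players): 26, 28, 37
Layer 1-26: 26 each from A, B, C, E = 26*4 = 104 chips; eligible A, B, C, E
Layer 27-28: 2 each from A, B, E = 2*3 = 6 chips; eligible A, B, E
Layer 29-37: 9 each from B, E = 9*2 = 18 chips; eligible B, E

Pot 1: 104 chips, eligible: A, B, C, E
Pot 2: 6 chips, eligible: A, B, E
Pot 3: 18 chips, eligible: B, E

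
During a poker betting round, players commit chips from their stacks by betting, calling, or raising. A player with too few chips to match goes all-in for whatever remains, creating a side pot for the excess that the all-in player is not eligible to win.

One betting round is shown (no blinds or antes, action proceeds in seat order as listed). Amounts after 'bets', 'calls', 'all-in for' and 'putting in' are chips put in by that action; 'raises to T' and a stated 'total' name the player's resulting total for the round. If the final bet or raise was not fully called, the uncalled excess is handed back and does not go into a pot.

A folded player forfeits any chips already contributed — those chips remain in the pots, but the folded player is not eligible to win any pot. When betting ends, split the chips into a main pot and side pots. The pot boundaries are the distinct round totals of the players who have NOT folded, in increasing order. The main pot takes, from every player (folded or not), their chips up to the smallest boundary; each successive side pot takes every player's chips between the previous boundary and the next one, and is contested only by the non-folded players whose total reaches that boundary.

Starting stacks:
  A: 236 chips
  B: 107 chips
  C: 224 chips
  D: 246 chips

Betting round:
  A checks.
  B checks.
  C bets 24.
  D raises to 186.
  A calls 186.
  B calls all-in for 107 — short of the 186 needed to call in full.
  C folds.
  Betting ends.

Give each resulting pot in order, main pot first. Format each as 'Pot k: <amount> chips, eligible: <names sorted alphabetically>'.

Pot 1: 345 chips, eligible: A, B, D
Pot 2: 158 chips, eligible: A, D

Derivation:
Contributions: A=186, B=107, C=24, D=186
Folded: C
Pot levels (distinct totals of non-folded players): 107, 186
Layer 1-107: A 107 + B 107 + C 24 + D 107 = 345 chips; eligible A, B, D
Layer 108-186: 79 each from A, D = 79*2 = 158 chips; eligible A, D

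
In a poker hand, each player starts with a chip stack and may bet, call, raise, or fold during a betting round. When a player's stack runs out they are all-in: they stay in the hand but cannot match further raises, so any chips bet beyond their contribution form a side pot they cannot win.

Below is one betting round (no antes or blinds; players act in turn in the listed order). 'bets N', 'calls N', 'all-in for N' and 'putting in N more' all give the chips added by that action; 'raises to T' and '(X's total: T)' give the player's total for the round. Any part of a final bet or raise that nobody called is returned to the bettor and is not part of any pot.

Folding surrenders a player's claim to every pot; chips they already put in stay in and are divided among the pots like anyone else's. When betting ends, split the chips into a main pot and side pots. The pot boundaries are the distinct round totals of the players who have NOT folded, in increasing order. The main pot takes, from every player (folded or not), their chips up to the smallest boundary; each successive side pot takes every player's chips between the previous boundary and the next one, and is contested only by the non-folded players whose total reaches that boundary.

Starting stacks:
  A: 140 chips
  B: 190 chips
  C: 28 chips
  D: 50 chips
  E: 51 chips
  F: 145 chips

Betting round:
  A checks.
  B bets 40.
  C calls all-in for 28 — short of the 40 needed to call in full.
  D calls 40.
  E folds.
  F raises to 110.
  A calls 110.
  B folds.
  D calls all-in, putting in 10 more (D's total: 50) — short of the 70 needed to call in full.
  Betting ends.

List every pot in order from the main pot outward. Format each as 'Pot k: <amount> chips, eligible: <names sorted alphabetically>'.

Contributions: A=110, B=40, C=28, D=50, F=110
Folded: B, E
Pot levels (distinct totals of non-folded players): 28, 50, 110
Layer 1-28: 28 each from A, B, C, D, F = 28*5 = 140 chips; eligible A, C, D, F
Layer 29-50: A 22 + B 12 + D 22 + F 22 = 78 chips; eligible A, D, F
Layer 51-110: 60 each from A, F = 60*2 = 120 chips; eligible A, F

Pot 1: 140 chips, eligible: A, C, D, F
Pot 2: 78 chips, eligible: A, D, F
Pot 3: 120 chips, eligible: A, F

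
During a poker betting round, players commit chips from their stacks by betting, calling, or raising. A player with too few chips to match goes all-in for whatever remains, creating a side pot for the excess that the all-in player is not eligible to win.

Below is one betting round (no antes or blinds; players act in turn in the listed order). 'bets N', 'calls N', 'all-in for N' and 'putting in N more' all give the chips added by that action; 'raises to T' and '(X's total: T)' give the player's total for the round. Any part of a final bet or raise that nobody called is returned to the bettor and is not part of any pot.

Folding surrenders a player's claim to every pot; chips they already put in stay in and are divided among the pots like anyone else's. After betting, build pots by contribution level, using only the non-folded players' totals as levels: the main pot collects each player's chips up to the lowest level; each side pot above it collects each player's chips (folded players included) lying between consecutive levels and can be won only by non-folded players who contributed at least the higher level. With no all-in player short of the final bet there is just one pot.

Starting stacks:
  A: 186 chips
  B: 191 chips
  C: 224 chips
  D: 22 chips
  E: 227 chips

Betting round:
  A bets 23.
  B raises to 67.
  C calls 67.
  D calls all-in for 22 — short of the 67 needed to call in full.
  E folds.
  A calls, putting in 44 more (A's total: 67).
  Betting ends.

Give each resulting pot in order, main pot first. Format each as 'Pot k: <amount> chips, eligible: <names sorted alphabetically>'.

Contributions: A=67, B=67, C=67, D=22
Folded: E
Pot levels (distinct totals of non-folded players): 22, 67
Layer 1-22: 22 each from A, B, C, D = 22*4 = 88 chips; eligible A, B, C, D
Layer 23-67: 45 each from A, B, C = 45*3 = 135 chips; eligible A, B, C

Pot 1: 88 chips, eligible: A, B, C, D
Pot 2: 135 chips, eligible: A, B, C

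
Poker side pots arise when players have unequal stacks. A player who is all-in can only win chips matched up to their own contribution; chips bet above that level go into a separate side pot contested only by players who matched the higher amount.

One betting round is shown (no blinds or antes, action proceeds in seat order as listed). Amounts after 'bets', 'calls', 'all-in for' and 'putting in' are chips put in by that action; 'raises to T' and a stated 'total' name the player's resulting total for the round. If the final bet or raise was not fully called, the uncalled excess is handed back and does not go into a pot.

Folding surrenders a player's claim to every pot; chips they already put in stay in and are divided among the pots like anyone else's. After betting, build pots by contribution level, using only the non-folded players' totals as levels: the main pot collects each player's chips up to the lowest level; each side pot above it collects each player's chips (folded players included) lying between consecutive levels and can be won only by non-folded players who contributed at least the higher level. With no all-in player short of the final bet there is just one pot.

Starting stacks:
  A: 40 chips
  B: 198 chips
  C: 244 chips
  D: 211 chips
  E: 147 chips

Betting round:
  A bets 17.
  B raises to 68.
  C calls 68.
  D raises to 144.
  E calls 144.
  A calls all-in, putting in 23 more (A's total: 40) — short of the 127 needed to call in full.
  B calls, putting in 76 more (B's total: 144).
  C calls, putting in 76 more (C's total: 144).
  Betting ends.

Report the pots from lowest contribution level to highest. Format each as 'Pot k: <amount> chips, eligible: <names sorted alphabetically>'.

Pot 1: 200 chips, eligible: A, B, C, D, E
Pot 2: 416 chips, eligible: B, C, D, E

Derivation:
Contributions: A=40, B=144, C=144, D=144, E=144
Pot levels (distinct totals of non-folded players): 40, 144
Layer 1-40: 40 each from A, B, C, D, E = 40*5 = 200 chips; eligible A, B, C, D, E
Layer 41-144: 104 each from B, C, D, E = 104*4 = 416 chips; eligible B, C, D, E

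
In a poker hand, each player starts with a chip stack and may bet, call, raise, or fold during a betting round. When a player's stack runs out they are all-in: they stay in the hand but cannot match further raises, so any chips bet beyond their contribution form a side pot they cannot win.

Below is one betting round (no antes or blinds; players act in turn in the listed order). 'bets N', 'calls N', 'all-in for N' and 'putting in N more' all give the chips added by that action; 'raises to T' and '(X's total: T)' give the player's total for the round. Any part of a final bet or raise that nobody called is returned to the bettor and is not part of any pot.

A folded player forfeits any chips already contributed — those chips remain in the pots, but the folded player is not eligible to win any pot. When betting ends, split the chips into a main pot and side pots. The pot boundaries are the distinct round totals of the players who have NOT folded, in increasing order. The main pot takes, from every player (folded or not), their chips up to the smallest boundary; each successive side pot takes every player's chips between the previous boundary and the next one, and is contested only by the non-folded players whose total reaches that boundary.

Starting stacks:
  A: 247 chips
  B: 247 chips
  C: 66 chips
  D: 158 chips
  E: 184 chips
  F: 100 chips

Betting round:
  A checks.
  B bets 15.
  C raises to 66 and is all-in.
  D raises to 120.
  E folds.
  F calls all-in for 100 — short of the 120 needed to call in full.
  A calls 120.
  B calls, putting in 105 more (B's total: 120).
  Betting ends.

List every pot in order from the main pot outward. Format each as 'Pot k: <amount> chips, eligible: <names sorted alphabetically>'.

Pot 1: 330 chips, eligible: A, B, C, D, F
Pot 2: 136 chips, eligible: A, B, D, F
Pot 3: 60 chips, eligible: A, B, D

Derivation:
Contributions: A=120, B=120, C=66, D=120, F=100
Folded: E
Pot levels (distinct totals of non-folded players): 66, 100, 120
Layer 1-66: 66 each from A, B, C, D, F = 66*5 = 330 chips; eligible A, B, C, D, F
Layer 67-100: 34 each from A, B, D, F = 34*4 = 136 chips; eligible A, B, D, F
Layer 101-120: 20 each from A, B, D = 20*3 = 60 chips; eligible A, B, D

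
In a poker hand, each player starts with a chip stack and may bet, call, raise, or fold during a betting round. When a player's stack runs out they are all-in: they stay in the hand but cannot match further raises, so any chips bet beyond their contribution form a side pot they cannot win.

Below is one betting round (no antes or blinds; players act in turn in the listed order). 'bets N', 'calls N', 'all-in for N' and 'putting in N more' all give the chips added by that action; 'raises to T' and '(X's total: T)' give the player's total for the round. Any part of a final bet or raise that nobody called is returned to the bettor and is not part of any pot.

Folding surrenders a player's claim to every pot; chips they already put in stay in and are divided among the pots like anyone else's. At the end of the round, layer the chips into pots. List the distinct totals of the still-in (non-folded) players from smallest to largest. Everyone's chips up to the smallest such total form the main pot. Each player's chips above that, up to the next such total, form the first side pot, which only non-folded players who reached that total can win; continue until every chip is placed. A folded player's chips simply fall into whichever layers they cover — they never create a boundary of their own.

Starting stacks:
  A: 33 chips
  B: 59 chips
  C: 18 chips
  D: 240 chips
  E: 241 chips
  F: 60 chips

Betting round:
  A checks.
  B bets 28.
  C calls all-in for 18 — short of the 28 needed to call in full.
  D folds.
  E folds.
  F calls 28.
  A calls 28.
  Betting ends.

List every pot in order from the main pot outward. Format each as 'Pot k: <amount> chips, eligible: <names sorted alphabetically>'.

Pot 1: 72 chips, eligible: A, B, C, F
Pot 2: 30 chips, eligible: A, B, F

Derivation:
Contributions: A=28, B=28, C=18, F=28
Folded: D, E
Pot levels (distinct totals of non-folded players): 18, 28
Layer 1-18: 18 each from A, B, C, F = 18*4 = 72 chips; eligible A, B, C, F
Layer 19-28: 10 each from A, B, F = 10*3 = 30 chips; eligible A, B, F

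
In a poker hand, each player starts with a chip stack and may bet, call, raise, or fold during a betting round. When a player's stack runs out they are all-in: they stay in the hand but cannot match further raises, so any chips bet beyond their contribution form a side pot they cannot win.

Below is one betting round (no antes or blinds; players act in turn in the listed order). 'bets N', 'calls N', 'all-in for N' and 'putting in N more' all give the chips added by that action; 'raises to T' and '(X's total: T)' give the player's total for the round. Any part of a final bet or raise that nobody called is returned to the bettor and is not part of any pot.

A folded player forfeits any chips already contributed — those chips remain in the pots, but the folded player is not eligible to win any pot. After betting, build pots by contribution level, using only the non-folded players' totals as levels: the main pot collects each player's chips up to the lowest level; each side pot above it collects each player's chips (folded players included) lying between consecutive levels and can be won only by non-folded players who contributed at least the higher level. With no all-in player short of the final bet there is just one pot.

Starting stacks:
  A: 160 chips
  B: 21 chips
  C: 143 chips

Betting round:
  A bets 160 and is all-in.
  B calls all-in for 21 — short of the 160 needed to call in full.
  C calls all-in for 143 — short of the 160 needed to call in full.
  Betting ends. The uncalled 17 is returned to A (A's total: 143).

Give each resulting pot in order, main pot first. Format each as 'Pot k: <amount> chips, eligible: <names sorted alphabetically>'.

Contributions (after 17 returned to A): A=143, B=21, C=143
Pot levels (distinct totals of non-folded players): 21, 143
Layer 1-21: 21 each from A, B, C = 21*3 = 63 chips; eligible A, B, C
Layer 22-143: 122 each from A, C = 122*2 = 244 chips; eligible A, C

Pot 1: 63 chips, eligible: A, B, C
Pot 2: 244 chips, eligible: A, C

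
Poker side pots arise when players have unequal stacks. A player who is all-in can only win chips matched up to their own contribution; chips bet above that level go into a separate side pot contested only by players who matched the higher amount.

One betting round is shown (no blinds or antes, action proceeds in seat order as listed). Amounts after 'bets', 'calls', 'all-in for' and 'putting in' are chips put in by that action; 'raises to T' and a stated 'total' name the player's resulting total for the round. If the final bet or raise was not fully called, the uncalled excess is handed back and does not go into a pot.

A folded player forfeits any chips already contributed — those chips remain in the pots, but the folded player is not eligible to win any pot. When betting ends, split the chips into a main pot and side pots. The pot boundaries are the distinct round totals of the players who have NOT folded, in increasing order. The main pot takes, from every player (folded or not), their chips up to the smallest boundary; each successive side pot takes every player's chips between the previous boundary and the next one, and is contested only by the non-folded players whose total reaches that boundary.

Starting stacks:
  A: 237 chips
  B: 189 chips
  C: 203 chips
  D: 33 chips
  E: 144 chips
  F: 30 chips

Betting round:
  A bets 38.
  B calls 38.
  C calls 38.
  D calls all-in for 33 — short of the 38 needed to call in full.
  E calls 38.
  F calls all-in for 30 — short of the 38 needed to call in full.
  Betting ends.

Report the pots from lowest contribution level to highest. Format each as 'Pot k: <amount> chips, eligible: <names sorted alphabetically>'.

Contributions: A=38, B=38, C=38, D=33, E=38, F=30
Pot levels (distinct totals of non-folded players): 30, 33, 38
Layer 1-30: 30 each from A, B, C, D, E, F = 30*6 = 180 chips; eligible A, B, C, D, E, F
Layer 31-33: 3 each from A, B, C, D, E = 3*5 = 15 chips; eligible A, B, C, D, E
Layer 34-38: 5 each from A, B, C, E = 5*4 = 20 chips; eligible A, B, C, E

Pot 1: 180 chips, eligible: A, B, C, D, E, F
Pot 2: 15 chips, eligible: A, B, C, D, E
Pot 3: 20 chips, eligible: A, B, C, E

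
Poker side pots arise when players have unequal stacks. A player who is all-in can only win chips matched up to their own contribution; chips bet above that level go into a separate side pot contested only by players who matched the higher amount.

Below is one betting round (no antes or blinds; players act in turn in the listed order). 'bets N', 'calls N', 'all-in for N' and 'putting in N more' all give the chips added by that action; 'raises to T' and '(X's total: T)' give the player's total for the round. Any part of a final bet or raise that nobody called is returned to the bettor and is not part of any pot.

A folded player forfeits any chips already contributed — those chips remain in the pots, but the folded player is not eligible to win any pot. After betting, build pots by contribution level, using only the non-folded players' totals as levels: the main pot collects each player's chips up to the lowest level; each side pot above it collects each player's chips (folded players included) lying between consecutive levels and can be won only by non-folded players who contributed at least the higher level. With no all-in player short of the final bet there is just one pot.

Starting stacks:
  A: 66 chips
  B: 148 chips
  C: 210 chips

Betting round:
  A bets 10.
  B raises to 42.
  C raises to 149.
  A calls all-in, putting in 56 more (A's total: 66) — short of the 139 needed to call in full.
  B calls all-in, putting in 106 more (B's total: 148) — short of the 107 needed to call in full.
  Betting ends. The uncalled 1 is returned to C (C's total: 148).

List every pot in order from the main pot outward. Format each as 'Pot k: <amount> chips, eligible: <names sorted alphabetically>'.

Pot 1: 198 chips, eligible: A, B, C
Pot 2: 164 chips, eligible: B, C

Derivation:
Contributions (after 1 returned to C): A=66, B=148, C=148
Pot levels (distinct totals of non-folded players): 66, 148
Layer 1-66: 66 each from A, B, C = 66*3 = 198 chips; eligible A, B, C
Layer 67-148: 82 each from B, C = 82*2 = 164 chips; eligible B, C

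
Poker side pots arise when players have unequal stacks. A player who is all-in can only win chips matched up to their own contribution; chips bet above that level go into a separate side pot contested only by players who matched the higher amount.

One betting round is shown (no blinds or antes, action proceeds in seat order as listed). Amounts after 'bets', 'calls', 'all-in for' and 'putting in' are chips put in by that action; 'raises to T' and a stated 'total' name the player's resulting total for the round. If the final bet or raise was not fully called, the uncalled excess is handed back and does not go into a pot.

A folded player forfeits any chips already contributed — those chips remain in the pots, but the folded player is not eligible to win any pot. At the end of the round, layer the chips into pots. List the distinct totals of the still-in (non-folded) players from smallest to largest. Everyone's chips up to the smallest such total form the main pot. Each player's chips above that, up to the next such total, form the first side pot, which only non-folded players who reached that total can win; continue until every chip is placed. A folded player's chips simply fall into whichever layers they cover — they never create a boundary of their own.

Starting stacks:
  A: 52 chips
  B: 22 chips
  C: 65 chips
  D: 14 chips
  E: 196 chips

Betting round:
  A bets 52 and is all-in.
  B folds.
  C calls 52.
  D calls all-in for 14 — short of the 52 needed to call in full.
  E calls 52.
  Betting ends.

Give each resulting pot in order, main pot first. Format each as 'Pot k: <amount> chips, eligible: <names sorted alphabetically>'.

Pot 1: 56 chips, eligible: A, C, D, E
Pot 2: 114 chips, eligible: A, C, E

Derivation:
Contributions: A=52, C=52, D=14, E=52
Folded: B
Pot levels (distinct totals of non-folded players): 14, 52
Layer 1-14: 14 each from A, C, D, E = 14*4 = 56 chips; eligible A, C, D, E
Layer 15-52: 38 each from A, C, E = 38*3 = 114 chips; eligible A, C, E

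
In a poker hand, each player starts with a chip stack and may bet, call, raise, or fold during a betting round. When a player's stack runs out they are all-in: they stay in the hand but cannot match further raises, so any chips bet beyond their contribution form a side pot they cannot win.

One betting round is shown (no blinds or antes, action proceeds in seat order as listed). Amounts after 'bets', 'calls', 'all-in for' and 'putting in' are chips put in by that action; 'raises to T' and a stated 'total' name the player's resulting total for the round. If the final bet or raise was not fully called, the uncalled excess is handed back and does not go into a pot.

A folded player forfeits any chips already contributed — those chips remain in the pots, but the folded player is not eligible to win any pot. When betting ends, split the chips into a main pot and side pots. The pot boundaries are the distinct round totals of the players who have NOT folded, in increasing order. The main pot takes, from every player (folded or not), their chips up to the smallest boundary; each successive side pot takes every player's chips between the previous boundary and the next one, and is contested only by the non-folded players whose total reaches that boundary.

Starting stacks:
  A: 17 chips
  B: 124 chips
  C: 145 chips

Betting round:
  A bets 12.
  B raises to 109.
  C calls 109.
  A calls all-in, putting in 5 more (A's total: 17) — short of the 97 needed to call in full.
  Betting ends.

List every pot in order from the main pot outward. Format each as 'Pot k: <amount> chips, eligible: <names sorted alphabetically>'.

Contributions: A=17, B=109, C=109
Pot levels (distinct totals of non-folded players): 17, 109
Layer 1-17: 17 each from A, B, C = 17*3 = 51 chips; eligible A, B, C
Layer 18-109: 92 each from B, C = 92*2 = 184 chips; eligible B, C

Pot 1: 51 chips, eligible: A, B, C
Pot 2: 184 chips, eligible: B, C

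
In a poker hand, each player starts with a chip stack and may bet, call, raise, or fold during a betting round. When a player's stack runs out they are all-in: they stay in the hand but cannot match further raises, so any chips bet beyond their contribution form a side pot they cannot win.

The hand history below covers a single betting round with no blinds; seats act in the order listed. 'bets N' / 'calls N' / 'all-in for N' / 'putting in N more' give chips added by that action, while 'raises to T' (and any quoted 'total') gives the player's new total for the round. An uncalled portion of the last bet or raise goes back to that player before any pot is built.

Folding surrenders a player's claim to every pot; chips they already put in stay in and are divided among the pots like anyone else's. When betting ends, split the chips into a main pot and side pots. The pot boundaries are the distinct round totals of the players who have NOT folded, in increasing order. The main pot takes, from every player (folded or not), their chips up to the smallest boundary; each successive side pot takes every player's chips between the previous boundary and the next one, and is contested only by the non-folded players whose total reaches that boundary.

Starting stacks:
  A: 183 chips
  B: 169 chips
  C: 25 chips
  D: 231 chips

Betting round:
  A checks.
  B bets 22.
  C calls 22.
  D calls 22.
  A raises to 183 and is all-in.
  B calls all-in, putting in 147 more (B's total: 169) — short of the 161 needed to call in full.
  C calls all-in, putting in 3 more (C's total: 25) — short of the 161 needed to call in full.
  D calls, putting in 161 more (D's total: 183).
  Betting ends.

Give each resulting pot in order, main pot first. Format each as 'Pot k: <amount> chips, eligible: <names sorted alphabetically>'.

Contributions: A=183, B=169, C=25, D=183
Pot levels (distinct totals of non-folded players): 25, 169, 183
Layer 1-25: 25 each from A, B, C, D = 25*4 = 100 chips; eligible A, B, C, D
Layer 26-169: 144 each from A, B, D = 144*3 = 432 chips; eligible A, B, D
Layer 170-183: 14 each from A, D = 14*2 = 28 chips; eligible A, D

Pot 1: 100 chips, eligible: A, B, C, D
Pot 2: 432 chips, eligible: A, B, D
Pot 3: 28 chips, eligible: A, D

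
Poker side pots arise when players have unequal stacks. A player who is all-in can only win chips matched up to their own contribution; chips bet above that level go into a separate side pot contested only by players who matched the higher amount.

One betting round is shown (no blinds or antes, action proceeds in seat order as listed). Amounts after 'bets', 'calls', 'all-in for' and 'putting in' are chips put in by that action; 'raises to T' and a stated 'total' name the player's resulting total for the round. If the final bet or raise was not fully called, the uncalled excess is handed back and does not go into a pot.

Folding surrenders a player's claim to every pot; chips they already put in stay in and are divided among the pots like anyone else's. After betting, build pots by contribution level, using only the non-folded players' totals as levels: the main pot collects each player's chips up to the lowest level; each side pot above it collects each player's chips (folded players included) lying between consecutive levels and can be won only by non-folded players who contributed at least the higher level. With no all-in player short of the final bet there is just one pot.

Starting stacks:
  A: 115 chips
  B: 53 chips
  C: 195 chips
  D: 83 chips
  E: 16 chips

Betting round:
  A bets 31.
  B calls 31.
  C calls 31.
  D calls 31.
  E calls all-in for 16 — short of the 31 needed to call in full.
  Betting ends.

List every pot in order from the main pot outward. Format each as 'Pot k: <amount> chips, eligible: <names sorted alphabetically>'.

Contributions: A=31, B=31, C=31, D=31, E=16
Pot levels (distinct totals of non-folded players): 16, 31
Layer 1-16: 16 each from A, B, C, D, E = 16*5 = 80 chips; eligible A, B, C, D, E
Layer 17-31: 15 each from A, B, C, D = 15*4 = 60 chips; eligible A, B, C, D

Pot 1: 80 chips, eligible: A, B, C, D, E
Pot 2: 60 chips, eligible: A, B, C, D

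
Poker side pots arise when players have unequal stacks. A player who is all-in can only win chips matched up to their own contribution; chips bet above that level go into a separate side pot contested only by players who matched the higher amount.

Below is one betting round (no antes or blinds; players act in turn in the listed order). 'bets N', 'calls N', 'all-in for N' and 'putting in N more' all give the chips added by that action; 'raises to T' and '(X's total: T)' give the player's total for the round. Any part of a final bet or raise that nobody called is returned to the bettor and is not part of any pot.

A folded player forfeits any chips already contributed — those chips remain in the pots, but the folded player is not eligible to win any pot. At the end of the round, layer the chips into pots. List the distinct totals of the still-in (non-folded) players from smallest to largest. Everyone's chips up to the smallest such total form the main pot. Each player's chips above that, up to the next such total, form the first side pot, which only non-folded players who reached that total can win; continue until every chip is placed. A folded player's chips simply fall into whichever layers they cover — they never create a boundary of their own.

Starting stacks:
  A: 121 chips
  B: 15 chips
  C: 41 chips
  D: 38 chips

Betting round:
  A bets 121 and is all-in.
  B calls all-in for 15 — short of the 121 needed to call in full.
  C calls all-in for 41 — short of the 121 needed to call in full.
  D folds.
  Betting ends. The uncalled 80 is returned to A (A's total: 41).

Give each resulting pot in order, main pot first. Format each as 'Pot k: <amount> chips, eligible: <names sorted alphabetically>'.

Contributions (after 80 returned to A): A=41, B=15, C=41
Folded: D
Pot levels (distinct totals of non-folded players): 15, 41
Layer 1-15: 15 each from A, B, C = 15*3 = 45 chips; eligible A, B, C
Layer 16-41: 26 each from A, C = 26*2 = 52 chips; eligible A, C

Pot 1: 45 chips, eligible: A, B, C
Pot 2: 52 chips, eligible: A, C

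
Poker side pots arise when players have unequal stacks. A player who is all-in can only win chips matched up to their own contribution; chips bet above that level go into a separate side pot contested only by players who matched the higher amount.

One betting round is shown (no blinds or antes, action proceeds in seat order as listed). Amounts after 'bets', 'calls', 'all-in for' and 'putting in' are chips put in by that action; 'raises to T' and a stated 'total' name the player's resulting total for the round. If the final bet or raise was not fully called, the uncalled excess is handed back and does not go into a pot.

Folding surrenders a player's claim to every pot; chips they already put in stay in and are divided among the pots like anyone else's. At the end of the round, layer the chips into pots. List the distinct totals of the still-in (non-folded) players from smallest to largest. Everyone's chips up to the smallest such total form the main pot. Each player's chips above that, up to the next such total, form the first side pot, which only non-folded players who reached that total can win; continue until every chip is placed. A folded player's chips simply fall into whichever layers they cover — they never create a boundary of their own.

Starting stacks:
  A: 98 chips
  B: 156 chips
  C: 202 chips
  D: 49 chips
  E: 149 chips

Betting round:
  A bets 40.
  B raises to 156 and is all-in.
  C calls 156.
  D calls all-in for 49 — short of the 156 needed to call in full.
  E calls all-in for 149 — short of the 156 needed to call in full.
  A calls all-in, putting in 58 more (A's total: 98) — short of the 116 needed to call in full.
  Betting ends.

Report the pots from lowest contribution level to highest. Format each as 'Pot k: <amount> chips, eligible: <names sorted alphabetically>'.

Contributions: A=98, B=156, C=156, D=49, E=149
Pot levels (distinct totals of non-folded players): 49, 98, 149, 156
Layer 1-49: 49 each from A, B, C, D, E = 49*5 = 245 chips; eligible A, B, C, D, E
Layer 50-98: 49 each from A, B, C, E = 49*4 = 196 chips; eligible A, B, C, E
Layer 99-149: 51 each from B, C, E = 51*3 = 153 chips; eligible B, C, E
Layer 150-156: 7 each from B, C = 7*2 = 14 chips; eligible B, C

Pot 1: 245 chips, eligible: A, B, C, D, E
Pot 2: 196 chips, eligible: A, B, C, E
Pot 3: 153 chips, eligible: B, C, E
Pot 4: 14 chips, eligible: B, C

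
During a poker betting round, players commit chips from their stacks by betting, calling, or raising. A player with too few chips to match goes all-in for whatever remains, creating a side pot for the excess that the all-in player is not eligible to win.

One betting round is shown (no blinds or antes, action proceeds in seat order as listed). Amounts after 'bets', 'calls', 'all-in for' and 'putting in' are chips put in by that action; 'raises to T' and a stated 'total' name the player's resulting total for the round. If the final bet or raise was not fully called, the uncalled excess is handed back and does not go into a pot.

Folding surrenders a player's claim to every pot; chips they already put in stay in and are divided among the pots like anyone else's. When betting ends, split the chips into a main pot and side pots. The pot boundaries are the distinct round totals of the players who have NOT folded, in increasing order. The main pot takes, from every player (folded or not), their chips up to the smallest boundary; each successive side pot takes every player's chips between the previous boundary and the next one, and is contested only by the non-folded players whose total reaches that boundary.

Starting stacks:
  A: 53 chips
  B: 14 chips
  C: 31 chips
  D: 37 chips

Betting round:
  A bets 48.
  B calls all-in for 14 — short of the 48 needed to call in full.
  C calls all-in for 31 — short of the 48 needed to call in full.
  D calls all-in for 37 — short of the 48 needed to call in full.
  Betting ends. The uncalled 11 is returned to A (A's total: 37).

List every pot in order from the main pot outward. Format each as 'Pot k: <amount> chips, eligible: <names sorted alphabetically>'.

Pot 1: 56 chips, eligible: A, B, C, D
Pot 2: 51 chips, eligible: A, C, D
Pot 3: 12 chips, eligible: A, D

Derivation:
Contributions (after 11 returned to A): A=37, B=14, C=31, D=37
Pot levels (distinct totals of non-folded players): 14, 31, 37
Layer 1-14: 14 each from A, B, C, D = 14*4 = 56 chips; eligible A, B, C, D
Layer 15-31: 17 each from A, C, D = 17*3 = 51 chips; eligible A, C, D
Layer 32-37: 6 each from A, D = 6*2 = 12 chips; eligible A, D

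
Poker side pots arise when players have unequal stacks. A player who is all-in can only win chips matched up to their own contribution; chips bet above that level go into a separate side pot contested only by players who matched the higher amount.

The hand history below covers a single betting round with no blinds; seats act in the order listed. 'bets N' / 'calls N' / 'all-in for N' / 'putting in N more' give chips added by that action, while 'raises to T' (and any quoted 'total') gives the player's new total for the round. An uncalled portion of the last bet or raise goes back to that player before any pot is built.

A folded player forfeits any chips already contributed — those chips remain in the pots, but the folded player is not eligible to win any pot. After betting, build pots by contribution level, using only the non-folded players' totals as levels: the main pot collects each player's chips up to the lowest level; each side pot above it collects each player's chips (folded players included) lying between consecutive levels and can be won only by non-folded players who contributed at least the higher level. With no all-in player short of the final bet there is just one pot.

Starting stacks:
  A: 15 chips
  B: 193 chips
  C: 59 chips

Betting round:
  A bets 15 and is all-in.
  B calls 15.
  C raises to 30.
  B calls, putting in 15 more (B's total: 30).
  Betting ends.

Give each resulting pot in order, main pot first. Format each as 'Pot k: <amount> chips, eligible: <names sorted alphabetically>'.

Pot 1: 45 chips, eligible: A, B, C
Pot 2: 30 chips, eligible: B, C

Derivation:
Contributions: A=15, B=30, C=30
Pot levels (distinct totals of non-folded players): 15, 30
Layer 1-15: 15 each from A, B, C = 15*3 = 45 chips; eligible A, B, C
Layer 16-30: 15 each from B, C = 15*2 = 30 chips; eligible B, C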